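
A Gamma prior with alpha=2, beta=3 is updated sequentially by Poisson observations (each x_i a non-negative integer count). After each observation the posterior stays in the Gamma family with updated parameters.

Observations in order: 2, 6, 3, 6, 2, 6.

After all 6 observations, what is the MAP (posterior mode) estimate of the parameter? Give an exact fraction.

obs 1: x=2 → posterior Gamma(4, 4)
obs 2: x=6 → posterior Gamma(10, 5)
obs 3: x=3 → posterior Gamma(13, 6)
obs 4: x=6 → posterior Gamma(19, 7)
obs 5: x=2 → posterior Gamma(21, 8)
obs 6: x=6 → posterior Gamma(27, 9)

26/9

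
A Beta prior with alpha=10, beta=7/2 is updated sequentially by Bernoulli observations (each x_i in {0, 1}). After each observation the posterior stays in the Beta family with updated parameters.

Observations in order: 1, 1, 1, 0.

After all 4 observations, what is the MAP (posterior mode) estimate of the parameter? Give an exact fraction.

24/31

obs 1: x=1 → posterior Beta(11, 7/2)
obs 2: x=1 → posterior Beta(12, 7/2)
obs 3: x=1 → posterior Beta(13, 7/2)
obs 4: x=0 → posterior Beta(13, 9/2)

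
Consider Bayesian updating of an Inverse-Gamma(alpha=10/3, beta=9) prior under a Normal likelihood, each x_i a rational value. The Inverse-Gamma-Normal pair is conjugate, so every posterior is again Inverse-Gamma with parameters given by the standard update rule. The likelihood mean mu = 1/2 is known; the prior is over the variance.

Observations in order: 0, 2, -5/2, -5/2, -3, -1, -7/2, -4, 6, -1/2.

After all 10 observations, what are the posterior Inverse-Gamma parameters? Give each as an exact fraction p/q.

obs 1: x=0 → posterior Inverse-Gamma(23/6, 73/8)
obs 2: x=2 → posterior Inverse-Gamma(13/3, 41/4)
obs 3: x=-5/2 → posterior Inverse-Gamma(29/6, 59/4)
obs 4: x=-5/2 → posterior Inverse-Gamma(16/3, 77/4)
obs 5: x=-3 → posterior Inverse-Gamma(35/6, 203/8)
obs 6: x=-1 → posterior Inverse-Gamma(19/3, 53/2)
obs 7: x=-7/2 → posterior Inverse-Gamma(41/6, 69/2)
obs 8: x=-4 → posterior Inverse-Gamma(22/3, 357/8)
obs 9: x=6 → posterior Inverse-Gamma(47/6, 239/4)
obs 10: x=-1/2 → posterior Inverse-Gamma(25/3, 241/4)

alpha=25/3, beta=241/4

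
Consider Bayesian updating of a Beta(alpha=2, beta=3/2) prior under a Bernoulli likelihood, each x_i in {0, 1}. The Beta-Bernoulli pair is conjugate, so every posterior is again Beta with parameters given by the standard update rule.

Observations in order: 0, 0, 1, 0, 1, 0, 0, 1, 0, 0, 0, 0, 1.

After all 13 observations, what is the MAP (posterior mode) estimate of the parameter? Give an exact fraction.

10/29

obs 1: x=0 → posterior Beta(2, 5/2)
obs 2: x=0 → posterior Beta(2, 7/2)
obs 3: x=1 → posterior Beta(3, 7/2)
obs 4: x=0 → posterior Beta(3, 9/2)
obs 5: x=1 → posterior Beta(4, 9/2)
obs 6: x=0 → posterior Beta(4, 11/2)
obs 7: x=0 → posterior Beta(4, 13/2)
obs 8: x=1 → posterior Beta(5, 13/2)
obs 9: x=0 → posterior Beta(5, 15/2)
obs 10: x=0 → posterior Beta(5, 17/2)
obs 11: x=0 → posterior Beta(5, 19/2)
obs 12: x=0 → posterior Beta(5, 21/2)
obs 13: x=1 → posterior Beta(6, 21/2)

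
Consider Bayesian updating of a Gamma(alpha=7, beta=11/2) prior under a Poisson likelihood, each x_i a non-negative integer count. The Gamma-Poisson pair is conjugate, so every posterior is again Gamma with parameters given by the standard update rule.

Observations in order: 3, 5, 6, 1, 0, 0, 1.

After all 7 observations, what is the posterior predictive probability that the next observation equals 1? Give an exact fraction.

6536993168992921710014343261718750/22528399544939174411840147874772641

obs 1: x=3 → posterior Gamma(10, 13/2)
obs 2: x=5 → posterior Gamma(15, 15/2)
obs 3: x=6 → posterior Gamma(21, 17/2)
obs 4: x=1 → posterior Gamma(22, 19/2)
obs 5: x=0 → posterior Gamma(22, 21/2)
obs 6: x=0 → posterior Gamma(22, 23/2)
obs 7: x=1 → posterior Gamma(23, 25/2)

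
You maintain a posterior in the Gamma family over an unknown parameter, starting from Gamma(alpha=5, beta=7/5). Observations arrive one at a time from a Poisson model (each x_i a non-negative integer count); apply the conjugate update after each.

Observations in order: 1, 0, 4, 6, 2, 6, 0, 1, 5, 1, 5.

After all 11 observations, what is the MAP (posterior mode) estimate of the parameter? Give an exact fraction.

obs 1: x=1 → posterior Gamma(6, 12/5)
obs 2: x=0 → posterior Gamma(6, 17/5)
obs 3: x=4 → posterior Gamma(10, 22/5)
obs 4: x=6 → posterior Gamma(16, 27/5)
obs 5: x=2 → posterior Gamma(18, 32/5)
obs 6: x=6 → posterior Gamma(24, 37/5)
obs 7: x=0 → posterior Gamma(24, 42/5)
obs 8: x=1 → posterior Gamma(25, 47/5)
obs 9: x=5 → posterior Gamma(30, 52/5)
obs 10: x=1 → posterior Gamma(31, 57/5)
obs 11: x=5 → posterior Gamma(36, 62/5)

175/62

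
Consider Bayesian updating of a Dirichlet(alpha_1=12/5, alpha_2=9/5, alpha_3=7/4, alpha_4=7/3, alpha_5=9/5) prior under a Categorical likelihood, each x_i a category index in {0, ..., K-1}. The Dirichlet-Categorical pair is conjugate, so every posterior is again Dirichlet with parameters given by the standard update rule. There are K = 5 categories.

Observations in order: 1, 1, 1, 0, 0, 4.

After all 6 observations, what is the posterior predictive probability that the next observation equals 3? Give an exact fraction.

obs 1: x=1 → posterior Dirichlet(12/5, 14/5, 7/4, 7/3, 9/5)
obs 2: x=1 → posterior Dirichlet(12/5, 19/5, 7/4, 7/3, 9/5)
obs 3: x=1 → posterior Dirichlet(12/5, 24/5, 7/4, 7/3, 9/5)
obs 4: x=0 → posterior Dirichlet(17/5, 24/5, 7/4, 7/3, 9/5)
obs 5: x=0 → posterior Dirichlet(22/5, 24/5, 7/4, 7/3, 9/5)
obs 6: x=4 → posterior Dirichlet(22/5, 24/5, 7/4, 7/3, 14/5)

28/193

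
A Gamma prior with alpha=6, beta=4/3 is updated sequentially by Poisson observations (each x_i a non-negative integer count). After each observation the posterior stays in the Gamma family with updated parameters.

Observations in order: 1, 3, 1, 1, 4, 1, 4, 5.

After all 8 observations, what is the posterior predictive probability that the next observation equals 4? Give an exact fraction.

obs 1: x=1 → posterior Gamma(7, 7/3)
obs 2: x=3 → posterior Gamma(10, 10/3)
obs 3: x=1 → posterior Gamma(11, 13/3)
obs 4: x=1 → posterior Gamma(12, 16/3)
obs 5: x=4 → posterior Gamma(16, 19/3)
obs 6: x=1 → posterior Gamma(17, 22/3)
obs 7: x=4 → posterior Gamma(21, 25/3)
obs 8: x=5 → posterior Gamma(26, 28/3)

81334674587363971192905809143365667047604224/550618520345910837374536871905139185678862401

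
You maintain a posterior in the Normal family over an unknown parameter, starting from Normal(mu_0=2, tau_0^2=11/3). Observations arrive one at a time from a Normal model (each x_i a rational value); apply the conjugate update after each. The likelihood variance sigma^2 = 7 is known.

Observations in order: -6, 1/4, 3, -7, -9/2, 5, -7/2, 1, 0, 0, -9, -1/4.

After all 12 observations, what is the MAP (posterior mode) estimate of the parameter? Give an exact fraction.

-21/17

obs 1: x=-6 → posterior Normal(-3/4, 77/32)
obs 2: x=1/4 → posterior Normal(-85/172, 77/43)
obs 3: x=3 → posterior Normal(47/216, 77/54)
obs 4: x=-7 → posterior Normal(-261/260, 77/65)
obs 5: x=-9/2 → posterior Normal(-459/304, 77/76)
obs 6: x=5 → posterior Normal(-239/348, 77/87)
obs 7: x=-7/2 → posterior Normal(-393/392, 11/14)
obs 8: x=1 → posterior Normal(-349/436, 77/109)
obs 9: x=0 → posterior Normal(-349/480, 77/120)
obs 10: x=0 → posterior Normal(-349/524, 77/131)
obs 11: x=-9 → posterior Normal(-745/568, 77/142)
obs 12: x=-1/4 → posterior Normal(-21/17, 77/153)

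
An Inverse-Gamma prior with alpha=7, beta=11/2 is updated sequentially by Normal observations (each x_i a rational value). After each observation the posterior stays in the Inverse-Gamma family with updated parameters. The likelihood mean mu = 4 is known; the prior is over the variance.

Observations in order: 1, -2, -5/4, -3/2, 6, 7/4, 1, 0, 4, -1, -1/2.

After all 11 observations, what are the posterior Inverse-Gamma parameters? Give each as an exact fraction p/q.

alpha=25/2, beta=1545/16

obs 1: x=1 → posterior Inverse-Gamma(15/2, 10)
obs 2: x=-2 → posterior Inverse-Gamma(8, 28)
obs 3: x=-5/4 → posterior Inverse-Gamma(17/2, 1337/32)
obs 4: x=-3/2 → posterior Inverse-Gamma(9, 1821/32)
obs 5: x=6 → posterior Inverse-Gamma(19/2, 1885/32)
obs 6: x=7/4 → posterior Inverse-Gamma(10, 983/16)
obs 7: x=1 → posterior Inverse-Gamma(21/2, 1055/16)
obs 8: x=0 → posterior Inverse-Gamma(11, 1183/16)
obs 9: x=4 → posterior Inverse-Gamma(23/2, 1183/16)
obs 10: x=-1 → posterior Inverse-Gamma(12, 1383/16)
obs 11: x=-1/2 → posterior Inverse-Gamma(25/2, 1545/16)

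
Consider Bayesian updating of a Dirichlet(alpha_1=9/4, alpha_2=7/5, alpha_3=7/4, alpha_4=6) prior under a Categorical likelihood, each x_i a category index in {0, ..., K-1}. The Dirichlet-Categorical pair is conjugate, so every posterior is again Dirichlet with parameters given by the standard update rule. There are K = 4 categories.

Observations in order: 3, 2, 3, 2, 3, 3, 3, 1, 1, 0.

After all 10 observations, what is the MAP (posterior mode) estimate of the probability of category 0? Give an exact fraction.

obs 1: x=3 → posterior Dirichlet(9/4, 7/5, 7/4, 7)
obs 2: x=2 → posterior Dirichlet(9/4, 7/5, 11/4, 7)
obs 3: x=3 → posterior Dirichlet(9/4, 7/5, 11/4, 8)
obs 4: x=2 → posterior Dirichlet(9/4, 7/5, 15/4, 8)
obs 5: x=3 → posterior Dirichlet(9/4, 7/5, 15/4, 9)
obs 6: x=3 → posterior Dirichlet(9/4, 7/5, 15/4, 10)
obs 7: x=3 → posterior Dirichlet(9/4, 7/5, 15/4, 11)
obs 8: x=1 → posterior Dirichlet(9/4, 12/5, 15/4, 11)
obs 9: x=1 → posterior Dirichlet(9/4, 17/5, 15/4, 11)
obs 10: x=0 → posterior Dirichlet(13/4, 17/5, 15/4, 11)

15/116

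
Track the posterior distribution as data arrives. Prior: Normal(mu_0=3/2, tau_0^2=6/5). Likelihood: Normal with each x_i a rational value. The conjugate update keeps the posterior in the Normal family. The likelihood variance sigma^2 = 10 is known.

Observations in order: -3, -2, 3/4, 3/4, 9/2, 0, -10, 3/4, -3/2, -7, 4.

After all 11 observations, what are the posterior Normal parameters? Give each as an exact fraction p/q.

obs 1: x=-3 → posterior Normal(57/56, 15/14)
obs 2: x=-2 → posterior Normal(45/62, 30/31)
obs 3: x=3/4 → posterior Normal(99/136, 15/17)
obs 4: x=3/4 → posterior Normal(27/37, 30/37)
obs 5: x=9/2 → posterior Normal(81/80, 3/4)
obs 6: x=0 → posterior Normal(81/86, 30/43)
obs 7: x=-10 → posterior Normal(21/92, 15/23)
obs 8: x=3/4 → posterior Normal(51/196, 30/49)
obs 9: x=-3/2 → posterior Normal(33/208, 15/26)
obs 10: x=-7 → posterior Normal(-51/220, 6/11)
obs 11: x=4 → posterior Normal(-3/232, 15/29)

mu_0=-3/232, tau_0^2=15/29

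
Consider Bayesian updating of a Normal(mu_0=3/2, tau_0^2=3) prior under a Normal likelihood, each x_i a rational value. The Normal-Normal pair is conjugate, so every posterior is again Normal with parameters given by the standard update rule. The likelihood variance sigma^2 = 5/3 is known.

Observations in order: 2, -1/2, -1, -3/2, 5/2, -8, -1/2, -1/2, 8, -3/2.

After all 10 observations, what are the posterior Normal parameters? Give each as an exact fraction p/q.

obs 1: x=2 → posterior Normal(51/28, 15/14)
obs 2: x=-1/2 → posterior Normal(21/23, 15/23)
obs 3: x=-1 → posterior Normal(3/8, 15/32)
obs 4: x=-3/2 → posterior Normal(-3/82, 15/41)
obs 5: x=5/2 → posterior Normal(21/50, 3/10)
obs 6: x=-8 → posterior Normal(-51/59, 15/59)
obs 7: x=-1/2 → posterior Normal(-111/136, 15/68)
obs 8: x=-1/2 → posterior Normal(-60/77, 15/77)
obs 9: x=8 → posterior Normal(6/43, 15/86)
obs 10: x=-3/2 → posterior Normal(-3/190, 3/19)

mu_0=-3/190, tau_0^2=3/19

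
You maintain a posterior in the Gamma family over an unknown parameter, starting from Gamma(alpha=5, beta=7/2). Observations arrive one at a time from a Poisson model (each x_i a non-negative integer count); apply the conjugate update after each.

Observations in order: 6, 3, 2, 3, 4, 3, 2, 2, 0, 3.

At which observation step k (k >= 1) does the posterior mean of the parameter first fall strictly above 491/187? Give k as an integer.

k = 5

obs 1: x=6 → posterior Gamma(11, 9/2)
obs 2: x=3 → posterior Gamma(14, 11/2)
obs 3: x=2 → posterior Gamma(16, 13/2)
obs 4: x=3 → posterior Gamma(19, 15/2)
obs 5: x=4 → posterior Gamma(23, 17/2)
obs 6: x=3 → posterior Gamma(26, 19/2)
obs 7: x=2 → posterior Gamma(28, 21/2)
obs 8: x=2 → posterior Gamma(30, 23/2)
obs 9: x=0 → posterior Gamma(30, 25/2)
obs 10: x=3 → posterior Gamma(33, 27/2)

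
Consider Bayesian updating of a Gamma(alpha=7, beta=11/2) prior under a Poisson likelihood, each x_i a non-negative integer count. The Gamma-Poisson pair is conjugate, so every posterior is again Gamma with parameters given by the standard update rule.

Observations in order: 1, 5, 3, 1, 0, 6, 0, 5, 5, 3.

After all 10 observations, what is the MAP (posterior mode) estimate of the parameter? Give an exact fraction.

70/31

obs 1: x=1 → posterior Gamma(8, 13/2)
obs 2: x=5 → posterior Gamma(13, 15/2)
obs 3: x=3 → posterior Gamma(16, 17/2)
obs 4: x=1 → posterior Gamma(17, 19/2)
obs 5: x=0 → posterior Gamma(17, 21/2)
obs 6: x=6 → posterior Gamma(23, 23/2)
obs 7: x=0 → posterior Gamma(23, 25/2)
obs 8: x=5 → posterior Gamma(28, 27/2)
obs 9: x=5 → posterior Gamma(33, 29/2)
obs 10: x=3 → posterior Gamma(36, 31/2)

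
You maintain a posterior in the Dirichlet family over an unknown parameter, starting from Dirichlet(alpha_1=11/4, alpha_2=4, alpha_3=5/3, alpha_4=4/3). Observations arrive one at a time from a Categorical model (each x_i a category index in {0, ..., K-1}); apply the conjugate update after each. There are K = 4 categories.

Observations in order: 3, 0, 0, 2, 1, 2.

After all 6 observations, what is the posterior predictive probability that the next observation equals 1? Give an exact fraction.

20/63

obs 1: x=3 → posterior Dirichlet(11/4, 4, 5/3, 7/3)
obs 2: x=0 → posterior Dirichlet(15/4, 4, 5/3, 7/3)
obs 3: x=0 → posterior Dirichlet(19/4, 4, 5/3, 7/3)
obs 4: x=2 → posterior Dirichlet(19/4, 4, 8/3, 7/3)
obs 5: x=1 → posterior Dirichlet(19/4, 5, 8/3, 7/3)
obs 6: x=2 → posterior Dirichlet(19/4, 5, 11/3, 7/3)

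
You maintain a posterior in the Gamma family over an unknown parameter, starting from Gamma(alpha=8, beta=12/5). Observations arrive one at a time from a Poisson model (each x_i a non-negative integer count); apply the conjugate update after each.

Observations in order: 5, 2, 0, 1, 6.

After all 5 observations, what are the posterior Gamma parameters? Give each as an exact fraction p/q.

obs 1: x=5 → posterior Gamma(13, 17/5)
obs 2: x=2 → posterior Gamma(15, 22/5)
obs 3: x=0 → posterior Gamma(15, 27/5)
obs 4: x=1 → posterior Gamma(16, 32/5)
obs 5: x=6 → posterior Gamma(22, 37/5)

alpha=22, beta=37/5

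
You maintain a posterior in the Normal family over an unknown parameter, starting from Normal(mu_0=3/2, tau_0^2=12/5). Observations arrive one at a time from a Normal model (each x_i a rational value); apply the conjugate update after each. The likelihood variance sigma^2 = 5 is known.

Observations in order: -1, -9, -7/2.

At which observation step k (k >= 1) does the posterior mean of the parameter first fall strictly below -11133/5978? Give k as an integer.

k = 3

obs 1: x=-1 → posterior Normal(51/74, 60/37)
obs 2: x=-9 → posterior Normal(-165/98, 60/49)
obs 3: x=-7/2 → posterior Normal(-249/122, 60/61)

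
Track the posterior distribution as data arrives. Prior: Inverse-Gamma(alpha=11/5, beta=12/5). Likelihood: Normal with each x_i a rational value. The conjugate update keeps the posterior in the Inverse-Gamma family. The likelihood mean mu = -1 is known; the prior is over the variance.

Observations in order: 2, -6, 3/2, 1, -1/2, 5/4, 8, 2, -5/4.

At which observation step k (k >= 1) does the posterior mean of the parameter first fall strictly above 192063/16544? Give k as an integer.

obs 1: x=2 → posterior Inverse-Gamma(27/10, 69/10)
obs 2: x=-6 → posterior Inverse-Gamma(16/5, 97/5)
obs 3: x=3/2 → posterior Inverse-Gamma(37/10, 901/40)
obs 4: x=1 → posterior Inverse-Gamma(21/5, 981/40)
obs 5: x=-1/2 → posterior Inverse-Gamma(47/10, 493/20)
obs 6: x=5/4 → posterior Inverse-Gamma(26/5, 4349/160)
obs 7: x=8 → posterior Inverse-Gamma(57/10, 10829/160)
obs 8: x=2 → posterior Inverse-Gamma(31/5, 11549/160)
obs 9: x=-5/4 → posterior Inverse-Gamma(67/10, 5777/80)

k = 7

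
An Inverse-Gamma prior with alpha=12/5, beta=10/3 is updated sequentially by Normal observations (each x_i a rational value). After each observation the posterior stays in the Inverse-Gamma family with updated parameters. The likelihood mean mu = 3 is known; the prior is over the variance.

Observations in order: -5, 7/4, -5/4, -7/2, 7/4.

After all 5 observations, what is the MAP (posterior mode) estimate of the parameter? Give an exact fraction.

obs 1: x=-5 → posterior Inverse-Gamma(29/10, 106/3)
obs 2: x=7/4 → posterior Inverse-Gamma(17/5, 3467/96)
obs 3: x=-5/4 → posterior Inverse-Gamma(39/10, 2167/48)
obs 4: x=-7/2 → posterior Inverse-Gamma(22/5, 3181/48)
obs 5: x=7/4 → posterior Inverse-Gamma(49/10, 6437/96)

32185/2832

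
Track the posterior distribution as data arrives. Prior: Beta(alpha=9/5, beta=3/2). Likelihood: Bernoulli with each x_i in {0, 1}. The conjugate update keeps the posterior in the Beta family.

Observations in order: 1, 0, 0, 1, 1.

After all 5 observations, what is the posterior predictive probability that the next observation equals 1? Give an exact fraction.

obs 1: x=1 → posterior Beta(14/5, 3/2)
obs 2: x=0 → posterior Beta(14/5, 5/2)
obs 3: x=0 → posterior Beta(14/5, 7/2)
obs 4: x=1 → posterior Beta(19/5, 7/2)
obs 5: x=1 → posterior Beta(24/5, 7/2)

48/83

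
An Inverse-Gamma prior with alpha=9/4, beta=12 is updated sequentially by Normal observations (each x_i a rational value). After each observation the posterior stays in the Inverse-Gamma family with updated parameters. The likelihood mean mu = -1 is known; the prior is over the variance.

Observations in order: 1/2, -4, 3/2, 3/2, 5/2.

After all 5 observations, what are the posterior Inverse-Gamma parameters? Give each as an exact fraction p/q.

obs 1: x=1/2 → posterior Inverse-Gamma(11/4, 105/8)
obs 2: x=-4 → posterior Inverse-Gamma(13/4, 141/8)
obs 3: x=3/2 → posterior Inverse-Gamma(15/4, 83/4)
obs 4: x=3/2 → posterior Inverse-Gamma(17/4, 191/8)
obs 5: x=5/2 → posterior Inverse-Gamma(19/4, 30)

alpha=19/4, beta=30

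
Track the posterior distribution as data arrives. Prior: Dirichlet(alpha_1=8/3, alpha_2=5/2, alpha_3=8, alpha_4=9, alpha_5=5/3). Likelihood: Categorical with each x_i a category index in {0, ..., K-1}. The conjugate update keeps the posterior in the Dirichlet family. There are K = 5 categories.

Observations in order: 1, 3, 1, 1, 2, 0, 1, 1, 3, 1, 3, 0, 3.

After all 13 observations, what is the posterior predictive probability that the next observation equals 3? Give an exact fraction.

6/17

obs 1: x=1 → posterior Dirichlet(8/3, 7/2, 8, 9, 5/3)
obs 2: x=3 → posterior Dirichlet(8/3, 7/2, 8, 10, 5/3)
obs 3: x=1 → posterior Dirichlet(8/3, 9/2, 8, 10, 5/3)
obs 4: x=1 → posterior Dirichlet(8/3, 11/2, 8, 10, 5/3)
obs 5: x=2 → posterior Dirichlet(8/3, 11/2, 9, 10, 5/3)
obs 6: x=0 → posterior Dirichlet(11/3, 11/2, 9, 10, 5/3)
obs 7: x=1 → posterior Dirichlet(11/3, 13/2, 9, 10, 5/3)
obs 8: x=1 → posterior Dirichlet(11/3, 15/2, 9, 10, 5/3)
obs 9: x=3 → posterior Dirichlet(11/3, 15/2, 9, 11, 5/3)
obs 10: x=1 → posterior Dirichlet(11/3, 17/2, 9, 11, 5/3)
obs 11: x=3 → posterior Dirichlet(11/3, 17/2, 9, 12, 5/3)
obs 12: x=0 → posterior Dirichlet(14/3, 17/2, 9, 12, 5/3)
obs 13: x=3 → posterior Dirichlet(14/3, 17/2, 9, 13, 5/3)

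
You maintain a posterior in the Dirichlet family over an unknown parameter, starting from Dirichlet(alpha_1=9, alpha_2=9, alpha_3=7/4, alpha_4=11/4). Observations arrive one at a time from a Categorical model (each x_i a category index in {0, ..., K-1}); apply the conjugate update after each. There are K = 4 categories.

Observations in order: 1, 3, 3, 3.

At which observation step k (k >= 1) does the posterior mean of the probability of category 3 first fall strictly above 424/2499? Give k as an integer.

obs 1: x=1 → posterior Dirichlet(9, 10, 7/4, 11/4)
obs 2: x=3 → posterior Dirichlet(9, 10, 7/4, 15/4)
obs 3: x=3 → posterior Dirichlet(9, 10, 7/4, 19/4)
obs 4: x=3 → posterior Dirichlet(9, 10, 7/4, 23/4)

k = 3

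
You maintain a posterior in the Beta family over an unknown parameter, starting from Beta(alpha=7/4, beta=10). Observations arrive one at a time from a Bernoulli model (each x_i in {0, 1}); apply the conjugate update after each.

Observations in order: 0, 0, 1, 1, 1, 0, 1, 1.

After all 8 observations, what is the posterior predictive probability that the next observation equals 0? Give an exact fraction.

obs 1: x=0 → posterior Beta(7/4, 11)
obs 2: x=0 → posterior Beta(7/4, 12)
obs 3: x=1 → posterior Beta(11/4, 12)
obs 4: x=1 → posterior Beta(15/4, 12)
obs 5: x=1 → posterior Beta(19/4, 12)
obs 6: x=0 → posterior Beta(19/4, 13)
obs 7: x=1 → posterior Beta(23/4, 13)
obs 8: x=1 → posterior Beta(27/4, 13)

52/79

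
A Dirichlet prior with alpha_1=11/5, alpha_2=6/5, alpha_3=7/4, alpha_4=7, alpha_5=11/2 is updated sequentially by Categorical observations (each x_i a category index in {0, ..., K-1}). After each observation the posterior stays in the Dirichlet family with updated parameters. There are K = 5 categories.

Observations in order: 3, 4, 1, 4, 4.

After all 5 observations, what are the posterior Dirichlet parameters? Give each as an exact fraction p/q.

obs 1: x=3 → posterior Dirichlet(11/5, 6/5, 7/4, 8, 11/2)
obs 2: x=4 → posterior Dirichlet(11/5, 6/5, 7/4, 8, 13/2)
obs 3: x=1 → posterior Dirichlet(11/5, 11/5, 7/4, 8, 13/2)
obs 4: x=4 → posterior Dirichlet(11/5, 11/5, 7/4, 8, 15/2)
obs 5: x=4 → posterior Dirichlet(11/5, 11/5, 7/4, 8, 17/2)

alpha_1=11/5, alpha_2=11/5, alpha_3=7/4, alpha_4=8, alpha_5=17/2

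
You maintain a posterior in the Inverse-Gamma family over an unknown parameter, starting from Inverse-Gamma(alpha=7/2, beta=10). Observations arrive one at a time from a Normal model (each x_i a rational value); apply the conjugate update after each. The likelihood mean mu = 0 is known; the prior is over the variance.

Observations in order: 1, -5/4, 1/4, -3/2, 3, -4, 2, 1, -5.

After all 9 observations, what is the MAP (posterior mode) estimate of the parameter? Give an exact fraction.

71/16

obs 1: x=1 → posterior Inverse-Gamma(4, 21/2)
obs 2: x=-5/4 → posterior Inverse-Gamma(9/2, 361/32)
obs 3: x=1/4 → posterior Inverse-Gamma(5, 181/16)
obs 4: x=-3/2 → posterior Inverse-Gamma(11/2, 199/16)
obs 5: x=3 → posterior Inverse-Gamma(6, 271/16)
obs 6: x=-4 → posterior Inverse-Gamma(13/2, 399/16)
obs 7: x=2 → posterior Inverse-Gamma(7, 431/16)
obs 8: x=1 → posterior Inverse-Gamma(15/2, 439/16)
obs 9: x=-5 → posterior Inverse-Gamma(8, 639/16)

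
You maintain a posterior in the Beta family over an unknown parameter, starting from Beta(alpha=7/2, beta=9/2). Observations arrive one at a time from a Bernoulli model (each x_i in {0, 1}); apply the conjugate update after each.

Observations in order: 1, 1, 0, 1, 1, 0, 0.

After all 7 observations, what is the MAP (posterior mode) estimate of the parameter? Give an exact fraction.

obs 1: x=1 → posterior Beta(9/2, 9/2)
obs 2: x=1 → posterior Beta(11/2, 9/2)
obs 3: x=0 → posterior Beta(11/2, 11/2)
obs 4: x=1 → posterior Beta(13/2, 11/2)
obs 5: x=1 → posterior Beta(15/2, 11/2)
obs 6: x=0 → posterior Beta(15/2, 13/2)
obs 7: x=0 → posterior Beta(15/2, 15/2)

1/2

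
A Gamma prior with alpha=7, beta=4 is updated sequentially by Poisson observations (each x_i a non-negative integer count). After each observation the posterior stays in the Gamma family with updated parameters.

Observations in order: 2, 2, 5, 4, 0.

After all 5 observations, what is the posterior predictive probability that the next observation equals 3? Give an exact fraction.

936140240347383517677/5000000000000000000000

obs 1: x=2 → posterior Gamma(9, 5)
obs 2: x=2 → posterior Gamma(11, 6)
obs 3: x=5 → posterior Gamma(16, 7)
obs 4: x=4 → posterior Gamma(20, 8)
obs 5: x=0 → posterior Gamma(20, 9)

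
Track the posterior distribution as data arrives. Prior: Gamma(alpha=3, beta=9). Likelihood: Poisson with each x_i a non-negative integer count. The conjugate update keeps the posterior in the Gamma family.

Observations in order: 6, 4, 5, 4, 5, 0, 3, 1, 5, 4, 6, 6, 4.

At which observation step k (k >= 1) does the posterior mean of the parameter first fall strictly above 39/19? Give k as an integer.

obs 1: x=6 → posterior Gamma(9, 10)
obs 2: x=4 → posterior Gamma(13, 11)
obs 3: x=5 → posterior Gamma(18, 12)
obs 4: x=4 → posterior Gamma(22, 13)
obs 5: x=5 → posterior Gamma(27, 14)
obs 6: x=0 → posterior Gamma(27, 15)
obs 7: x=3 → posterior Gamma(30, 16)
obs 8: x=1 → posterior Gamma(31, 17)
obs 9: x=5 → posterior Gamma(36, 18)
obs 10: x=4 → posterior Gamma(40, 19)
obs 11: x=6 → posterior Gamma(46, 20)
obs 12: x=6 → posterior Gamma(52, 21)
obs 13: x=4 → posterior Gamma(56, 22)

k = 10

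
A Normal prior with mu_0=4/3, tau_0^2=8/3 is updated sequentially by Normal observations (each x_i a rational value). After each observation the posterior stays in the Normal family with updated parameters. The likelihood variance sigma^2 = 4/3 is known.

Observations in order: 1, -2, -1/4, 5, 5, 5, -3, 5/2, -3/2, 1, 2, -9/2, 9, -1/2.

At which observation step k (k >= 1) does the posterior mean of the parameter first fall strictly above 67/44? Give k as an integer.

k = 5

obs 1: x=1 → posterior Normal(10/9, 8/9)
obs 2: x=-2 → posterior Normal(-2/15, 8/15)
obs 3: x=-1/4 → posterior Normal(-1/6, 8/21)
obs 4: x=5 → posterior Normal(53/54, 8/27)
obs 5: x=5 → posterior Normal(113/66, 8/33)
obs 6: x=5 → posterior Normal(173/78, 8/39)
obs 7: x=-3 → posterior Normal(137/90, 8/45)
obs 8: x=5/2 → posterior Normal(167/102, 8/51)
obs 9: x=-3/2 → posterior Normal(149/114, 8/57)
obs 10: x=1 → posterior Normal(23/18, 8/63)
obs 11: x=2 → posterior Normal(185/138, 8/69)
obs 12: x=-9/2 → posterior Normal(131/150, 8/75)
obs 13: x=9 → posterior Normal(239/162, 8/81)
obs 14: x=-1/2 → posterior Normal(233/174, 8/87)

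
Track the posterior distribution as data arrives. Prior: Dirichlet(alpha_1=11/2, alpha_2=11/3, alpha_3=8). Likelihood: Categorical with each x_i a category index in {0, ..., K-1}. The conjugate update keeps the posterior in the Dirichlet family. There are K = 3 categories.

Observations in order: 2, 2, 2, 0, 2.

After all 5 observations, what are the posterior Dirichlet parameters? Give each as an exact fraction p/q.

alpha_1=13/2, alpha_2=11/3, alpha_3=12

obs 1: x=2 → posterior Dirichlet(11/2, 11/3, 9)
obs 2: x=2 → posterior Dirichlet(11/2, 11/3, 10)
obs 3: x=2 → posterior Dirichlet(11/2, 11/3, 11)
obs 4: x=0 → posterior Dirichlet(13/2, 11/3, 11)
obs 5: x=2 → posterior Dirichlet(13/2, 11/3, 12)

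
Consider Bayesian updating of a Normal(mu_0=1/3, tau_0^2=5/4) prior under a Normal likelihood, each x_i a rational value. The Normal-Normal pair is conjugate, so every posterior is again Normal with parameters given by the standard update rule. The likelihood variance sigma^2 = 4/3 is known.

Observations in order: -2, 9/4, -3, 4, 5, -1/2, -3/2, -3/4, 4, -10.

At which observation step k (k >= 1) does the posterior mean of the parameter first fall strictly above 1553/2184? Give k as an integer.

k = 5

obs 1: x=-2 → posterior Normal(-74/93, 20/31)
obs 2: x=9/4 → posterior Normal(109/552, 10/23)
obs 3: x=-3 → posterior Normal(-431/732, 20/61)
obs 4: x=4 → posterior Normal(289/912, 5/19)
obs 5: x=5 → posterior Normal(1189/1092, 20/91)
obs 6: x=-1/2 → posterior Normal(1099/1272, 10/53)
obs 7: x=-3/2 → posterior Normal(829/1452, 20/121)
obs 8: x=-3/4 → posterior Normal(347/816, 5/34)
obs 9: x=4 → posterior Normal(707/906, 20/151)
obs 10: x=-10 → posterior Normal(-193/996, 10/83)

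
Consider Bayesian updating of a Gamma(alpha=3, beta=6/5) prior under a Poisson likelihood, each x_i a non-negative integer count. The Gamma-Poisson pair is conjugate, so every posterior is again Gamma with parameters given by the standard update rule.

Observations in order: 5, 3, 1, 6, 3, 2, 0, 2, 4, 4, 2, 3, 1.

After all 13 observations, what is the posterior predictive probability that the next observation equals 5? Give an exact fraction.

obs 1: x=5 → posterior Gamma(8, 11/5)
obs 2: x=3 → posterior Gamma(11, 16/5)
obs 3: x=1 → posterior Gamma(12, 21/5)
obs 4: x=6 → posterior Gamma(18, 26/5)
obs 5: x=3 → posterior Gamma(21, 31/5)
obs 6: x=2 → posterior Gamma(23, 36/5)
obs 7: x=0 → posterior Gamma(23, 41/5)
obs 8: x=2 → posterior Gamma(25, 46/5)
obs 9: x=4 → posterior Gamma(29, 51/5)
obs 10: x=4 → posterior Gamma(33, 56/5)
obs 11: x=2 → posterior Gamma(35, 61/5)
obs 12: x=3 → posterior Gamma(38, 66/5)
obs 13: x=1 → posterior Gamma(39, 71/5)

2378704975966361868301428975647575929728091319032849465699812881548494774936465625/28494960854563546360583468900685699336203490468391674499277019246291397604003545088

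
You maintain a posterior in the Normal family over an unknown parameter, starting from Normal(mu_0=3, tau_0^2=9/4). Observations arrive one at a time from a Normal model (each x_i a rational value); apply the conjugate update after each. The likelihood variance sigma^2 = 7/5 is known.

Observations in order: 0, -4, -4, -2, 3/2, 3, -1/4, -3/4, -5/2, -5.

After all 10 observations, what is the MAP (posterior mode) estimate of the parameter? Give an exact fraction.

obs 1: x=0 → posterior Normal(84/73, 63/73)
obs 2: x=-4 → posterior Normal(-48/59, 63/118)
obs 3: x=-4 → posterior Normal(-276/163, 63/163)
obs 4: x=-2 → posterior Normal(-183/104, 63/208)
obs 5: x=3/2 → posterior Normal(-597/506, 63/253)
obs 6: x=3 → posterior Normal(-327/596, 63/298)
obs 7: x=-1/4 → posterior Normal(-699/1372, 9/49)
obs 8: x=-3/4 → posterior Normal(-417/776, 63/388)
obs 9: x=-5/2 → posterior Normal(-321/433, 63/433)
obs 10: x=-5 → posterior Normal(-273/239, 63/478)

-273/239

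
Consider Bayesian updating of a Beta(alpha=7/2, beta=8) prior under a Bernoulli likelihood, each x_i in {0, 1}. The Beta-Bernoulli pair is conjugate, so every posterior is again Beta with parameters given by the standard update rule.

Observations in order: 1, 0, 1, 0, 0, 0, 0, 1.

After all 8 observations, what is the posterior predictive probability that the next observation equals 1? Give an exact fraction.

1/3

obs 1: x=1 → posterior Beta(9/2, 8)
obs 2: x=0 → posterior Beta(9/2, 9)
obs 3: x=1 → posterior Beta(11/2, 9)
obs 4: x=0 → posterior Beta(11/2, 10)
obs 5: x=0 → posterior Beta(11/2, 11)
obs 6: x=0 → posterior Beta(11/2, 12)
obs 7: x=0 → posterior Beta(11/2, 13)
obs 8: x=1 → posterior Beta(13/2, 13)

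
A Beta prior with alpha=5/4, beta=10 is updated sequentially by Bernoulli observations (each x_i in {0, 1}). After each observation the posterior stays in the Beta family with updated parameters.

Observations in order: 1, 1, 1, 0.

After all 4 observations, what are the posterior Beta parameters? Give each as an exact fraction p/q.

obs 1: x=1 → posterior Beta(9/4, 10)
obs 2: x=1 → posterior Beta(13/4, 10)
obs 3: x=1 → posterior Beta(17/4, 10)
obs 4: x=0 → posterior Beta(17/4, 11)

alpha=17/4, beta=11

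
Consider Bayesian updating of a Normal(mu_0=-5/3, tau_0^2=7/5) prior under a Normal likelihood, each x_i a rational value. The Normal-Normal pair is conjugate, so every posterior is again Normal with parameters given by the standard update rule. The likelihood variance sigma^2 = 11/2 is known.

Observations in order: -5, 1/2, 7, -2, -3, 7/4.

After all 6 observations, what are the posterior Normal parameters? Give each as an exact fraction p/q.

mu_0=-613/834, tau_0^2=77/139

obs 1: x=-5 → posterior Normal(-485/207, 77/69)
obs 2: x=1/2 → posterior Normal(-464/249, 77/83)
obs 3: x=7 → posterior Normal(-170/291, 77/97)
obs 4: x=-2 → posterior Normal(-254/333, 77/111)
obs 5: x=-3 → posterior Normal(-76/75, 77/125)
obs 6: x=7/4 → posterior Normal(-613/834, 77/139)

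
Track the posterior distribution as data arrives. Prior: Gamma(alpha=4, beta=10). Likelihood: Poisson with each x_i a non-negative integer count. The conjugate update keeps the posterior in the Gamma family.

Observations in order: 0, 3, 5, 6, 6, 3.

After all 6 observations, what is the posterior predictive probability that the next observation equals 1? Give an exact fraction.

8762000948777521623145212555558912/28351092476867700887730107366063041

obs 1: x=0 → posterior Gamma(4, 11)
obs 2: x=3 → posterior Gamma(7, 12)
obs 3: x=5 → posterior Gamma(12, 13)
obs 4: x=6 → posterior Gamma(18, 14)
obs 5: x=6 → posterior Gamma(24, 15)
obs 6: x=3 → posterior Gamma(27, 16)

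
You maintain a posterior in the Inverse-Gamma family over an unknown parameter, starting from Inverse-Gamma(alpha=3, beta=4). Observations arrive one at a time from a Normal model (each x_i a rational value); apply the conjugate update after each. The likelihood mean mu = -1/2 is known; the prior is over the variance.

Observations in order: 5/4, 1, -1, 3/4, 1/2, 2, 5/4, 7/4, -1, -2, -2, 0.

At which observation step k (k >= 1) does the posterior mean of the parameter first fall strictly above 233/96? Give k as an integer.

k = 8

obs 1: x=5/4 → posterior Inverse-Gamma(7/2, 177/32)
obs 2: x=1 → posterior Inverse-Gamma(4, 213/32)
obs 3: x=-1 → posterior Inverse-Gamma(9/2, 217/32)
obs 4: x=3/4 → posterior Inverse-Gamma(5, 121/16)
obs 5: x=1/2 → posterior Inverse-Gamma(11/2, 129/16)
obs 6: x=2 → posterior Inverse-Gamma(6, 179/16)
obs 7: x=5/4 → posterior Inverse-Gamma(13/2, 407/32)
obs 8: x=7/4 → posterior Inverse-Gamma(7, 61/4)
obs 9: x=-1 → posterior Inverse-Gamma(15/2, 123/8)
obs 10: x=-2 → posterior Inverse-Gamma(8, 33/2)
obs 11: x=-2 → posterior Inverse-Gamma(17/2, 141/8)
obs 12: x=0 → posterior Inverse-Gamma(9, 71/4)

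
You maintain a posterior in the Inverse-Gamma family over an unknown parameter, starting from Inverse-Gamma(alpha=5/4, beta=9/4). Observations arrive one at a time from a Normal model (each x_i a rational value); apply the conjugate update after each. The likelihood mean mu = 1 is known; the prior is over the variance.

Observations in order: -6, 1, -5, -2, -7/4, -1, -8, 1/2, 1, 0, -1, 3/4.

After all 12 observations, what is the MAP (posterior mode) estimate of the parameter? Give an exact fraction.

1571/132

obs 1: x=-6 → posterior Inverse-Gamma(7/4, 107/4)
obs 2: x=1 → posterior Inverse-Gamma(9/4, 107/4)
obs 3: x=-5 → posterior Inverse-Gamma(11/4, 179/4)
obs 4: x=-2 → posterior Inverse-Gamma(13/4, 197/4)
obs 5: x=-7/4 → posterior Inverse-Gamma(15/4, 1697/32)
obs 6: x=-1 → posterior Inverse-Gamma(17/4, 1761/32)
obs 7: x=-8 → posterior Inverse-Gamma(19/4, 3057/32)
obs 8: x=1/2 → posterior Inverse-Gamma(21/4, 3061/32)
obs 9: x=1 → posterior Inverse-Gamma(23/4, 3061/32)
obs 10: x=0 → posterior Inverse-Gamma(25/4, 3077/32)
obs 11: x=-1 → posterior Inverse-Gamma(27/4, 3141/32)
obs 12: x=3/4 → posterior Inverse-Gamma(29/4, 1571/16)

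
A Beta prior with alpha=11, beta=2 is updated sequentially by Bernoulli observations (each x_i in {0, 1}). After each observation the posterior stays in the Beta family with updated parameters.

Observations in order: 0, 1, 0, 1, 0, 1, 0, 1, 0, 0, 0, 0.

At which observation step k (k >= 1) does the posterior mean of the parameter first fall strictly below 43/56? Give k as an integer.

k = 3

obs 1: x=0 → posterior Beta(11, 3)
obs 2: x=1 → posterior Beta(12, 3)
obs 3: x=0 → posterior Beta(12, 4)
obs 4: x=1 → posterior Beta(13, 4)
obs 5: x=0 → posterior Beta(13, 5)
obs 6: x=1 → posterior Beta(14, 5)
obs 7: x=0 → posterior Beta(14, 6)
obs 8: x=1 → posterior Beta(15, 6)
obs 9: x=0 → posterior Beta(15, 7)
obs 10: x=0 → posterior Beta(15, 8)
obs 11: x=0 → posterior Beta(15, 9)
obs 12: x=0 → posterior Beta(15, 10)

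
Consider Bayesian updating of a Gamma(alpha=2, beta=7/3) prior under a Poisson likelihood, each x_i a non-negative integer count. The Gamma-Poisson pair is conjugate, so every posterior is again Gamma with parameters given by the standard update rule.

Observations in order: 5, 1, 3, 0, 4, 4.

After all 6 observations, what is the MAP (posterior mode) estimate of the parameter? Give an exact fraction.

obs 1: x=5 → posterior Gamma(7, 10/3)
obs 2: x=1 → posterior Gamma(8, 13/3)
obs 3: x=3 → posterior Gamma(11, 16/3)
obs 4: x=0 → posterior Gamma(11, 19/3)
obs 5: x=4 → posterior Gamma(15, 22/3)
obs 6: x=4 → posterior Gamma(19, 25/3)

54/25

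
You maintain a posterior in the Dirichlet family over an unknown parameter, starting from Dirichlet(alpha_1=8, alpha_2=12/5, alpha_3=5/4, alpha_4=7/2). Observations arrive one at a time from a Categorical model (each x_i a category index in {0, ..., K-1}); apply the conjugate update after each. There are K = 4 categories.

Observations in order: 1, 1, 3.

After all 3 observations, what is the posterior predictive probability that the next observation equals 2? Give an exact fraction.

obs 1: x=1 → posterior Dirichlet(8, 17/5, 5/4, 7/2)
obs 2: x=1 → posterior Dirichlet(8, 22/5, 5/4, 7/2)
obs 3: x=3 → posterior Dirichlet(8, 22/5, 5/4, 9/2)

25/363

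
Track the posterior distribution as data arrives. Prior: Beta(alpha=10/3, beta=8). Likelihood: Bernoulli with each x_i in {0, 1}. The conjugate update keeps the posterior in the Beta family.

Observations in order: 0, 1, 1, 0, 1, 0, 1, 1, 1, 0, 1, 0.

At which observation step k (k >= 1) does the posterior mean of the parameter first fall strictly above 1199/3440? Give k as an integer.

obs 1: x=0 → posterior Beta(10/3, 9)
obs 2: x=1 → posterior Beta(13/3, 9)
obs 3: x=1 → posterior Beta(16/3, 9)
obs 4: x=0 → posterior Beta(16/3, 10)
obs 5: x=1 → posterior Beta(19/3, 10)
obs 6: x=0 → posterior Beta(19/3, 11)
obs 7: x=1 → posterior Beta(22/3, 11)
obs 8: x=1 → posterior Beta(25/3, 11)
obs 9: x=1 → posterior Beta(28/3, 11)
obs 10: x=0 → posterior Beta(28/3, 12)
obs 11: x=1 → posterior Beta(31/3, 12)
obs 12: x=0 → posterior Beta(31/3, 13)

k = 3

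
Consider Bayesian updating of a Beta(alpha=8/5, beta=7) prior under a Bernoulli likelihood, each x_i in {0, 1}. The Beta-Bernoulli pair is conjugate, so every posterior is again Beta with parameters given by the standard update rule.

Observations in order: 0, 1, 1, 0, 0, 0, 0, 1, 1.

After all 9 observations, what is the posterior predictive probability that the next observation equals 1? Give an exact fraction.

obs 1: x=0 → posterior Beta(8/5, 8)
obs 2: x=1 → posterior Beta(13/5, 8)
obs 3: x=1 → posterior Beta(18/5, 8)
obs 4: x=0 → posterior Beta(18/5, 9)
obs 5: x=0 → posterior Beta(18/5, 10)
obs 6: x=0 → posterior Beta(18/5, 11)
obs 7: x=0 → posterior Beta(18/5, 12)
obs 8: x=1 → posterior Beta(23/5, 12)
obs 9: x=1 → posterior Beta(28/5, 12)

7/22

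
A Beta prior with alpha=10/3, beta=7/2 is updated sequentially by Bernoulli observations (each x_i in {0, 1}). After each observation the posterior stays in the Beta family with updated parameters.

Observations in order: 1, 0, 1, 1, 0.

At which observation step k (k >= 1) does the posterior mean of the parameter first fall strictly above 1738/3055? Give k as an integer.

obs 1: x=1 → posterior Beta(13/3, 7/2)
obs 2: x=0 → posterior Beta(13/3, 9/2)
obs 3: x=1 → posterior Beta(16/3, 9/2)
obs 4: x=1 → posterior Beta(19/3, 9/2)
obs 5: x=0 → posterior Beta(19/3, 11/2)

k = 4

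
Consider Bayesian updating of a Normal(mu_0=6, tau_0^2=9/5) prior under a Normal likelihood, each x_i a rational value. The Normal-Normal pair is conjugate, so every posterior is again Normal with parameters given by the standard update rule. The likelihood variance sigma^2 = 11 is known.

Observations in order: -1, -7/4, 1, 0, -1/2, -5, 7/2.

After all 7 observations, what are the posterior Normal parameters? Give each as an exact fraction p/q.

mu_0=1185/472, tau_0^2=99/118

obs 1: x=-1 → posterior Normal(321/64, 99/64)
obs 2: x=-7/4 → posterior Normal(1221/292, 99/73)
obs 3: x=1 → posterior Normal(1257/328, 99/82)
obs 4: x=0 → posterior Normal(1257/364, 99/91)
obs 5: x=-1/2 → posterior Normal(1239/400, 99/100)
obs 6: x=-5 → posterior Normal(1059/436, 99/109)
obs 7: x=7/2 → posterior Normal(1185/472, 99/118)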